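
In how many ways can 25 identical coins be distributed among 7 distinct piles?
C(25+7-1, 7-1) = C(31, 6) = 736281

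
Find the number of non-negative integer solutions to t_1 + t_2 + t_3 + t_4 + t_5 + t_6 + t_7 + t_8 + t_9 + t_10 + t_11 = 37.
C(37+11-1, 11-1) = C(47, 10) = 5178066751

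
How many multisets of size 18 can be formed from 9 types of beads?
C(18+9-1, 9-1) = C(26, 8) = 1562275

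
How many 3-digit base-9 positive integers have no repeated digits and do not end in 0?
Last digit: 8 nonzero choices. First digit: 7 (nonzero, ≠last). Middle 1: P(7,1) = 7. Total = 392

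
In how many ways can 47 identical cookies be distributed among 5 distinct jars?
C(47+5-1, 5-1) = C(51, 4) = 249900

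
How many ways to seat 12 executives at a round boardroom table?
Circular: fix one position, arrange the rest. (12-1)! = 39916800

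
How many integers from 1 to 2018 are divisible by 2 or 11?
⌊2018/2⌋ + ⌊2018/11⌋ - ⌊2018/22⌋ = 1009 + 183 - 91 = 1101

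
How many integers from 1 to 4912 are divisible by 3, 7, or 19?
⌊4912/3⌋+⌊4912/7⌋+⌊4912/19⌋ - ⌊4912/21⌋-⌊4912/57⌋-⌊4912/133⌋ + ⌊4912/399⌋ = 1637+701+258 - 233-86-36 + 12 = 2253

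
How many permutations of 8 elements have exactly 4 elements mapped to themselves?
Choose the 4 fixed points C(8,4) = 70, derange the rest: !4 = Σ_{j=0}^{4} (-1)^j·4!/j! = 24 - 24 + 12 - 4 + 1 = 9. Product = 70 × 9 = 630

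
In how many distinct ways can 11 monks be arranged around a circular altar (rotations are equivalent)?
Circular: fix one position, arrange the rest. (11-1)! = 3628800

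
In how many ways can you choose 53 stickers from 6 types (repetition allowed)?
C(53+6-1, 6-1) = C(58, 5) = 4582116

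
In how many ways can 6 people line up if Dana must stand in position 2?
Fix one position: (6-1)! = 120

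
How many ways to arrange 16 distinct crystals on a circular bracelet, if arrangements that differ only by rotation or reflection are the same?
(16-1)!/2 = 1307674368000/2 = 653837184000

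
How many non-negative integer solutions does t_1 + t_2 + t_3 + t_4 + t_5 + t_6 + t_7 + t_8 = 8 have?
C(8+8-1, 8-1) = C(15, 7) = 6435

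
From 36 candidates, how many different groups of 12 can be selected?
C(36,12) = 36!/(12!×24!) = 1251677700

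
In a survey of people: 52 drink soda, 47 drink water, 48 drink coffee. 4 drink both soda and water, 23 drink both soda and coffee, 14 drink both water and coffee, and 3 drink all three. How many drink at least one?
|A∪B∪C| = 52+47+48-4-23-14+3 = 109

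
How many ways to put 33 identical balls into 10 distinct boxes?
C(33+10-1, 10-1) = C(42, 9) = 445891810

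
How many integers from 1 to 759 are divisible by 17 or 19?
⌊759/17⌋ + ⌊759/19⌋ - ⌊759/323⌋ = 44 + 39 - 2 = 81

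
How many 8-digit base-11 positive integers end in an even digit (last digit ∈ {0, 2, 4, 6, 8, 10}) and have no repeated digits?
Last∈{0,2,4,6,8,10}. Last=0: 604800. Last nonzero: 5×9×P(9,6) = 2721600. Total = 3326400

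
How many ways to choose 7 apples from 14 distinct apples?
C(14,7) = 14!/(7!×7!) = 3432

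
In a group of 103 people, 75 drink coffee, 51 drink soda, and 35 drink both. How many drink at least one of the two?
|A∪B| = |A| + |B| - |A∩B| = 75 + 51 - 35 = 91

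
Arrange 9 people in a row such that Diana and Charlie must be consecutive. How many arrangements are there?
Treat the 2 as one block: (9-2+1)! × 2! = 40320 × 2 = 80640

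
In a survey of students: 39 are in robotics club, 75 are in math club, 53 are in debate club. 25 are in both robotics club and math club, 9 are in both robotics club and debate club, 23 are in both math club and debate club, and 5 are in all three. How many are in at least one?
|A∪B∪C| = 39+75+53-25-9-23+5 = 115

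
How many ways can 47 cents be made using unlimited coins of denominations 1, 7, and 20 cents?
Coefficient of x^47 in 1/(1-x^1) · 1/(1-x^7) · 1/(1-x^20). Case on j = number of 20-cent coins (j = 0..2); remainder r = 47 - 20j is made from {1,7} in ⌊r/7⌋+1 ways. r = 47, 27, 7 → 7 + 4 + 2 = 13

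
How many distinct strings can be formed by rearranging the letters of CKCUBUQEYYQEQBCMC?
17! / (2! × 1! × 2! × 3! × 2! × 4! × 1! × 2!) = 154378224000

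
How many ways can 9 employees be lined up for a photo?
9! = 362880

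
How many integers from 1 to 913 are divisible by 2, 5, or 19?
⌊913/2⌋+⌊913/5⌋+⌊913/19⌋ - ⌊913/10⌋-⌊913/38⌋-⌊913/95⌋ + ⌊913/190⌋ = 456+182+48 - 91-24-9 + 4 = 566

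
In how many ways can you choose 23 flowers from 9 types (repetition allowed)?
C(23+9-1, 9-1) = C(31, 8) = 7888725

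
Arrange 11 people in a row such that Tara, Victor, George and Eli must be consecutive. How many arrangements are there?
Treat the 4 as one block: (11-4+1)! × 4! = 40320 × 24 = 967680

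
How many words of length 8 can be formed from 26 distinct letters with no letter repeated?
P(26,8) = 26!/(26-8)! = 62990928000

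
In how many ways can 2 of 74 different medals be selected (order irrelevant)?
C(74,2) = 74!/(2!×72!) = 2701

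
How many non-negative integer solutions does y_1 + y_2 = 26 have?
C(26+2-1, 2-1) = C(27, 1) = 27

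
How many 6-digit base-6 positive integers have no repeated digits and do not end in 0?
Last digit: 5 nonzero choices. First digit: 4 (nonzero, ≠last). Middle 4: P(4,4) = 24. Total = 480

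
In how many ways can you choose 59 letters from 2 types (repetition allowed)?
C(59+2-1, 2-1) = C(60, 1) = 60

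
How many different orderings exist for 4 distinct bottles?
4! = 24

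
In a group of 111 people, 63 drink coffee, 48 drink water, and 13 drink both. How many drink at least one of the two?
|A∪B| = |A| + |B| - |A∩B| = 63 + 48 - 13 = 98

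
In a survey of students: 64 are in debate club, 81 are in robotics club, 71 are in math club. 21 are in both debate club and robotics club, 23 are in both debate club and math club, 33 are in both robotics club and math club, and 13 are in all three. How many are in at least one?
|A∪B∪C| = 64+81+71-21-23-33+13 = 152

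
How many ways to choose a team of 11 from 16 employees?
C(16,11) = 16!/(11!×5!) = 4368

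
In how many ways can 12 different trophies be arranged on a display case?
12! = 479001600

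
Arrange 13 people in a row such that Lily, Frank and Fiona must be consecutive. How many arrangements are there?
Treat the 3 as one block: (13-3+1)! × 3! = 39916800 × 6 = 239500800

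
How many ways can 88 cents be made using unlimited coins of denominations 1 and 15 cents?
Coefficient of x^88 in 1/(1-x^1) · 1/(1-x^15). Use j coins of 15 for j = 0..⌊88/15⌋ = 5, the rest in 1s: 5 + 1 = 6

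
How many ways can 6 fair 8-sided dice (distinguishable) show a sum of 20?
Coefficient of x^20 in (x + x² + ... + x^8)^6. By inclusion-exclusion on dice exceeding 8: Σ_j (-1)^j C(6,j)·C(20-1-8j, 5) = C(6,0)·C(19,5) - C(6,1)·C(11,5) = 1·11628 - 6·462 = 8856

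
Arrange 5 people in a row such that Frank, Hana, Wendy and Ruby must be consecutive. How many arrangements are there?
Treat the 4 as one block: (5-4+1)! × 4! = 2 × 24 = 48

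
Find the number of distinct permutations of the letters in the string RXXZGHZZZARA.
12! / (2! × 1! × 2! × 1! × 4! × 2!) = 2494800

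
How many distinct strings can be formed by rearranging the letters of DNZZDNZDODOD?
12! / (3! × 2! × 2! × 5!) = 166320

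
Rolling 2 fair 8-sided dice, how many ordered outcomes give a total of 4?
Coefficient of x^4 in (x + x² + ... + x^8)^2. By inclusion-exclusion on dice exceeding 8: Σ_j (-1)^j C(2,j)·C(4-1-8j, 1) = C(2,0)·C(3,1) = 1·3 = 3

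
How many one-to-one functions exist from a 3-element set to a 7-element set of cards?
P(7,3) = 7!/(7-3)! = 210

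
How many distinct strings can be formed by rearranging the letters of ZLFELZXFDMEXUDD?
15! / (2! × 2! × 2! × 1! × 2! × 2! × 1! × 3!) = 6810804000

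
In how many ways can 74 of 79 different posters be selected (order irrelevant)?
C(79,74) = 79!/(74!×5!) = 22537515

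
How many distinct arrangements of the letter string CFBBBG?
6! / (1! × 1! × 1! × 3!) = 120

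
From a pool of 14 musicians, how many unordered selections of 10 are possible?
C(14,10) = 14!/(10!×4!) = 1001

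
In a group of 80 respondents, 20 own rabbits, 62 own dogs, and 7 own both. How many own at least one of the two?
|A∪B| = |A| + |B| - |A∩B| = 20 + 62 - 7 = 75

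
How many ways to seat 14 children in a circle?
Circular: fix one position, arrange the rest. (14-1)! = 6227020800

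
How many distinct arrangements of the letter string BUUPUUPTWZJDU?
13! / (2! × 1! × 1! × 1! × 5! × 1! × 1! × 1!) = 25945920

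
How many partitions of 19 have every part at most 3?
Let r_j(i) = number of partitions of i into parts ≤ j, for i = 0..19. r_1(i) = 1 for all i; r_j(i) = r_{j-1}(i) + r_j(i-j). Rows j = 2..3: ≤2: 1 1 2 2 3 3 4 4 5 5 6 6 7 7 8 8 9 9 10 10; ≤3: 1 1 2 3 4 5 7 8 10 12 14 16 19 21 24 27 30 33 37 40. r_3(19) = 40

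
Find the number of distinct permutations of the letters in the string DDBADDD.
7! / (1! × 5! × 1!) = 42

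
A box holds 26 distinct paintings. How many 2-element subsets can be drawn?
C(26,2) = 26!/(2!×24!) = 325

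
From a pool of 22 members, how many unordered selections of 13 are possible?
C(22,13) = 22!/(13!×9!) = 497420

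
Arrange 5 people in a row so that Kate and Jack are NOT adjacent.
Total - adjacent = 5! - (5-1)!×2 = 120 - 48 = 72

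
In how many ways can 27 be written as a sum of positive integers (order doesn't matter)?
Pentagonal recurrence p(n) = p(n-1) + p(n-2) - p(n-5) - p(n-7) + p(n-12) + p(n-15) - ... gives p(0..26) = 1, 1, 2, 3, 5, 7, 11, 15, 22, 30, 42, 56, 77, 101, 135, 176, 231, 297, 385, 490, 627, 792, 1002, 1255, 1575, 1958, 2436. p(27) = p(26) + p(25) - p(22) - p(20) + p(15) + p(12) - p(5) - p(1) = 2436 + 1958 - 1002 - 627 + 176 + 77 - 7 - 1 = 3010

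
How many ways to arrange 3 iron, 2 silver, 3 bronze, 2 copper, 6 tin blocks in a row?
16! / (3! × 2! × 3! × 2! × 6!) = 201801600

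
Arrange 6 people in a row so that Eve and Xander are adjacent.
Treat as block: (6-1)! × 2! = 120 × 2 = 240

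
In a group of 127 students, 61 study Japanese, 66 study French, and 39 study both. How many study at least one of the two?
|A∪B| = |A| + |B| - |A∩B| = 61 + 66 - 39 = 88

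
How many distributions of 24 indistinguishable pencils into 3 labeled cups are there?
C(24+3-1, 3-1) = C(26, 2) = 325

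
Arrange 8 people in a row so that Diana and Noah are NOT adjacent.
Total - adjacent = 8! - (8-1)!×2 = 40320 - 10080 = 30240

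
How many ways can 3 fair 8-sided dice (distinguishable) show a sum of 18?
Coefficient of x^18 in (x + x² + ... + x^8)^3. By inclusion-exclusion on dice exceeding 8: Σ_j (-1)^j C(3,j)·C(18-1-8j, 2) = C(3,0)·C(17,2) - C(3,1)·C(9,2) = 1·136 - 3·36 = 28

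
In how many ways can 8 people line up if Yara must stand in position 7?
Fix one position: (8-1)! = 5040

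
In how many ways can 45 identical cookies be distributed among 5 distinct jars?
C(45+5-1, 5-1) = C(49, 4) = 211876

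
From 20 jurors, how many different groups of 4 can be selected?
C(20,4) = 20!/(4!×16!) = 4845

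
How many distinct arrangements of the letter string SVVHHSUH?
8! / (2! × 1! × 2! × 3!) = 1680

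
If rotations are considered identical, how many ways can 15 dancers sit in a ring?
Circular: fix one position, arrange the rest. (15-1)! = 87178291200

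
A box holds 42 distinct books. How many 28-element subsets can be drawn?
C(42,28) = 42!/(28!×14!) = 52860229080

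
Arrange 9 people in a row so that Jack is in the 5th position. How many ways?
Fix one position: (9-1)! = 40320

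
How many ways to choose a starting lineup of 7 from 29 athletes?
C(29,7) = 29!/(7!×22!) = 1560780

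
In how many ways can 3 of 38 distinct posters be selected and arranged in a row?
P(38,3) = 38!/(38-3)! = 50616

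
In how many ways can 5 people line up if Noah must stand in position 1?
Fix one position: (5-1)! = 24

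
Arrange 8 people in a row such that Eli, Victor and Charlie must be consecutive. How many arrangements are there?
Treat the 3 as one block: (8-3+1)! × 3! = 720 × 6 = 4320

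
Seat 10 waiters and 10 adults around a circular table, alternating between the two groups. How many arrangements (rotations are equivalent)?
Fix one of the waiters: (10-1)! ways for the remaining waiters, × 10! ways for the adults = 362880 × 3628800 = 1316818944000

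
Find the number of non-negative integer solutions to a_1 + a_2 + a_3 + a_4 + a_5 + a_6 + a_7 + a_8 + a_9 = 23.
C(23+9-1, 9-1) = C(31, 8) = 7888725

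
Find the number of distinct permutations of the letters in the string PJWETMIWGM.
10! / (1! × 1! × 2! × 1! × 1! × 1! × 1! × 2!) = 907200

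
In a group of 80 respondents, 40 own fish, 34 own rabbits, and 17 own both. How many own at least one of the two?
|A∪B| = |A| + |B| - |A∩B| = 40 + 34 - 17 = 57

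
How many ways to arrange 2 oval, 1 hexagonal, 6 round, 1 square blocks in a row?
10! / (2! × 1! × 6! × 1!) = 2520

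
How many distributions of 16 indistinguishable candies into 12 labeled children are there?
C(16+12-1, 12-1) = C(27, 11) = 13037895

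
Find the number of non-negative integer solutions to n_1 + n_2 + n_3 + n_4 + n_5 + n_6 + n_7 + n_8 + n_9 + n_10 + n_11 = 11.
C(11+11-1, 11-1) = C(21, 10) = 352716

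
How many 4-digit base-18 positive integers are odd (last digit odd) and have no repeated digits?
Last∈{1,3,5,7,9,11,13,15,17}. Last=0: 0. Last nonzero: 9×16×P(16,2) = 34560. Total = 34560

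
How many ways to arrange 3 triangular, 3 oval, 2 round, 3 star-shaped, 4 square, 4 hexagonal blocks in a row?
19! / (3! × 3! × 2! × 3! × 4! × 4!) = 488864376000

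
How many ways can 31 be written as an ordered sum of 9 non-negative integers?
C(31+9-1, 9-1) = C(39, 8) = 61523748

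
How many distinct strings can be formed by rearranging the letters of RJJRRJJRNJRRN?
13! / (5! × 6! × 2!) = 36036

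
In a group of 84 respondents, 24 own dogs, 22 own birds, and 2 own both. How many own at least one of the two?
|A∪B| = |A| + |B| - |A∩B| = 24 + 22 - 2 = 44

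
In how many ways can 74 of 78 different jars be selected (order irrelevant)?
C(78,74) = 78!/(74!×4!) = 1426425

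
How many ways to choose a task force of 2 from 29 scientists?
C(29,2) = 29!/(2!×27!) = 406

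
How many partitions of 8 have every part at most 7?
Let r_j(i) = number of partitions of i into parts ≤ j, for i = 0..8. r_1(i) = 1 for all i; r_j(i) = r_{j-1}(i) + r_j(i-j). Rows j = 2..7: ≤2: 1 1 2 2 3 3 4 4 5; ≤3: 1 1 2 3 4 5 7 8 10; ≤4: 1 1 2 3 5 6 9 11 15; ≤5: 1 1 2 3 5 7 10 13 18; ≤6: 1 1 2 3 5 7 11 14 20; ≤7: 1 1 2 3 5 7 11 15 21. r_7(8) = 21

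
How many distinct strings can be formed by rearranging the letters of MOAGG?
5! / (1! × 1! × 1! × 2!) = 60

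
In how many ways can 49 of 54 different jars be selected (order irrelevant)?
C(54,49) = 54!/(49!×5!) = 3162510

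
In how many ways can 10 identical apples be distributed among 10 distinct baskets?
C(10+10-1, 10-1) = C(19, 9) = 92378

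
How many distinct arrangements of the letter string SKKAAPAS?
8! / (2! × 3! × 2! × 1!) = 1680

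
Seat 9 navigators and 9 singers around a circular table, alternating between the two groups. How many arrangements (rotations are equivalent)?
Fix one of the navigators: (9-1)! ways for the remaining navigators, × 9! ways for the singers = 40320 × 362880 = 14631321600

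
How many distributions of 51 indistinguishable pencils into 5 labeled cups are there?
C(51+5-1, 5-1) = C(55, 4) = 341055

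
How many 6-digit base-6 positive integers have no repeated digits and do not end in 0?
Last digit: 5 nonzero choices. First digit: 4 (nonzero, ≠last). Middle 4: P(4,4) = 24. Total = 480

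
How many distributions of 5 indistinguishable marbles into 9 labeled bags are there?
C(5+9-1, 9-1) = C(13, 8) = 1287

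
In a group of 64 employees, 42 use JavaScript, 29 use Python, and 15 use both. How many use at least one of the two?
|A∪B| = |A| + |B| - |A∩B| = 42 + 29 - 15 = 56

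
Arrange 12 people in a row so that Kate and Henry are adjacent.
Treat as block: (12-1)! × 2! = 39916800 × 2 = 79833600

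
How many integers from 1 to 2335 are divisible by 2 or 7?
⌊2335/2⌋ + ⌊2335/7⌋ - ⌊2335/14⌋ = 1167 + 333 - 166 = 1334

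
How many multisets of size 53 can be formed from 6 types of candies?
C(53+6-1, 6-1) = C(58, 5) = 4582116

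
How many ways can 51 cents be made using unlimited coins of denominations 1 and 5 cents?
Coefficient of x^51 in 1/(1-x^1) · 1/(1-x^5). Use j coins of 5 for j = 0..⌊51/5⌋ = 10, the rest in 1s: 10 + 1 = 11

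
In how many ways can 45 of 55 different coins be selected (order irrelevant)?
C(55,45) = 55!/(45!×10!) = 29248649430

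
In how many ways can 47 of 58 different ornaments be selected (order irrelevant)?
C(58,47) = 58!/(47!×11!) = 227692286640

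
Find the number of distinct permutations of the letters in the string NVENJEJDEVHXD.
13! / (3! × 2! × 2! × 2! × 2! × 1! × 1!) = 64864800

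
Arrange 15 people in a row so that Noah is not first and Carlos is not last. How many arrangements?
By inclusion-exclusion: 15! - 2×(15-1)! + (15-2)! = 1307674368000 - 174356582400 + 6227020800 = 1139544806400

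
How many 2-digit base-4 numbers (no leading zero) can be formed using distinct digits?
First digit: 3 choices (nonzero). Then descending: 3 × 3 = 9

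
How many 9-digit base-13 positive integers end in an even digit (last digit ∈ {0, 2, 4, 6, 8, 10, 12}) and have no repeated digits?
Last∈{0,2,4,6,8,10,12}. Last=0: 19958400. Last nonzero: 6×11×P(11,7) = 109771200. Total = 129729600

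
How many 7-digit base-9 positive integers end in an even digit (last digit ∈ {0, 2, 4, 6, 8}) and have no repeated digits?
Last∈{0,2,4,6,8}. Last=0: 20160. Last nonzero: 4×7×P(7,5) = 70560. Total = 90720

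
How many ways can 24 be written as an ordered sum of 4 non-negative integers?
C(24+4-1, 4-1) = C(27, 3) = 2925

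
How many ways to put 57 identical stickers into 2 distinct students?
C(57+2-1, 2-1) = C(58, 1) = 58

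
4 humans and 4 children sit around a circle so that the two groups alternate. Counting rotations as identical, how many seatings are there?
Fix one of the humans: (4-1)! ways for the remaining humans, × 4! ways for the children = 6 × 24 = 144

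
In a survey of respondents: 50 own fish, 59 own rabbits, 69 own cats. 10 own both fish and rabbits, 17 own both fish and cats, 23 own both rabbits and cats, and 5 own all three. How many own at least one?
|A∪B∪C| = 50+59+69-10-17-23+5 = 133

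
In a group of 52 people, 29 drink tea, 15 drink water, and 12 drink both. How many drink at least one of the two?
|A∪B| = |A| + |B| - |A∩B| = 29 + 15 - 12 = 32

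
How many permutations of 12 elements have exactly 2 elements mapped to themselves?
Choose the 2 fixed points C(12,2) = 66, derange the rest: !10 = Σ_{j=0}^{10} (-1)^j·10!/j! = 3628800 - 3628800 + 1814400 - 604800 + 151200 - 30240 + 5040 - 720 + 90 - 10 + 1 = 1334961. Product = 66 × 1334961 = 88107426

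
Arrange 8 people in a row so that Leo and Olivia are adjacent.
Treat as block: (8-1)! × 2! = 5040 × 2 = 10080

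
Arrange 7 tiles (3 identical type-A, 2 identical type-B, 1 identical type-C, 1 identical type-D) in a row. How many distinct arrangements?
7! / (3! × 2! × 1! × 1!) = 420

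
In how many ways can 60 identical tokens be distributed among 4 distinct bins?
C(60+4-1, 4-1) = C(63, 3) = 39711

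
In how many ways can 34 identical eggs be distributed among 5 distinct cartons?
C(34+5-1, 5-1) = C(38, 4) = 73815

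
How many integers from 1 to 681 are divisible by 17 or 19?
⌊681/17⌋ + ⌊681/19⌋ - ⌊681/323⌋ = 40 + 35 - 2 = 73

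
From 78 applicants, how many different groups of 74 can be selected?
C(78,74) = 78!/(74!×4!) = 1426425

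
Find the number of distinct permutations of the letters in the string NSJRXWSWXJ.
10! / (1! × 2! × 2! × 1! × 2! × 2!) = 226800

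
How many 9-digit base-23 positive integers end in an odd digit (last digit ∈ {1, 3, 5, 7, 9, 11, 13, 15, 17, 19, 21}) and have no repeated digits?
Last∈{1,3,5,7,9,11,13,15,17,19,21}. Last=0: 0. Last nonzero: 11×21×P(21,7) = 135377827200. Total = 135377827200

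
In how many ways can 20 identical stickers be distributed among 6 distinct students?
C(20+6-1, 6-1) = C(25, 5) = 53130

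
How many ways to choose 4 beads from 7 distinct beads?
C(7,4) = 7!/(4!×3!) = 35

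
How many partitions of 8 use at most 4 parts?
By conjugation, equals partitions of 8 into parts ≤ 4. Let r_j(i) = number of partitions of i into parts ≤ j, for i = 0..8. r_1(i) = 1 for all i; r_j(i) = r_{j-1}(i) + r_j(i-j). Rows j = 2..4: ≤2: 1 1 2 2 3 3 4 4 5; ≤3: 1 1 2 3 4 5 7 8 10; ≤4: 1 1 2 3 5 6 9 11 15. r_4(8) = 15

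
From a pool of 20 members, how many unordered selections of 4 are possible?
C(20,4) = 20!/(4!×16!) = 4845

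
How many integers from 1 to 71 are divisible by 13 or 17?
⌊71/13⌋ + ⌊71/17⌋ - ⌊71/221⌋ = 5 + 4 - 0 = 9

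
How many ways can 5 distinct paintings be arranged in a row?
5! = 120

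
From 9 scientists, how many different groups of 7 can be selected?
C(9,7) = 9!/(7!×2!) = 36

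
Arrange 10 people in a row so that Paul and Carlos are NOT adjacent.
Total - adjacent = 10! - (10-1)!×2 = 3628800 - 725760 = 2903040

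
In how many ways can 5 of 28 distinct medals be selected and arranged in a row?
P(28,5) = 28!/(28-5)! = 11793600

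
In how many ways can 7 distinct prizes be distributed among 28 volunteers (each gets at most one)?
P(28,7) = 28!/(28-7)! = 5967561600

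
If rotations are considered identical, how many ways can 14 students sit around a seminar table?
Circular: fix one position, arrange the rest. (14-1)! = 6227020800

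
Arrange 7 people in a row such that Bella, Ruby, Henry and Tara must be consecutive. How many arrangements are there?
Treat the 4 as one block: (7-4+1)! × 4! = 24 × 24 = 576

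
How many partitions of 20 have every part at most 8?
Let r_j(i) = number of partitions of i into parts ≤ j, for i = 0..20. r_1(i) = 1 for all i; r_j(i) = r_{j-1}(i) + r_j(i-j). Rows j = 2..8: ≤2: 1 1 2 2 3 3 4 4 5 5 6 6 7 7 8 8 9 9 10 10 11; ≤3: 1 1 2 3 4 5 7 8 10 12 14 16 19 21 24 27 30 33 37 40 44; ≤4: 1 1 2 3 5 6 9 11 15 18 23 27 34 39 47 54 64 72 84 94 108; ≤5: 1 1 2 3 5 7 10 13 18 23 30 37 47 57 70 84 101 119 141 164 192; ≤6: 1 1 2 3 5 7 11 14 20 26 35 44 58 71 90 110 136 163 199 235 282; ≤7: 1 1 2 3 5 7 11 15 21 28 38 49 65 82 105 131 164 201 248 300 364; ≤8: 1 1 2 3 5 7 11 15 22 29 40 52 70 89 116 146 186 230 288 352 434. r_8(20) = 434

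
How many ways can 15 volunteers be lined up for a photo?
15! = 1307674368000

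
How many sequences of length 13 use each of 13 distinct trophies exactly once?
13! = 6227020800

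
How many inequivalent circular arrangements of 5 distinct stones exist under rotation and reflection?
(5-1)!/2 = 24/2 = 12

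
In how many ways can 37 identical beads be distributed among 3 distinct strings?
C(37+3-1, 3-1) = C(39, 2) = 741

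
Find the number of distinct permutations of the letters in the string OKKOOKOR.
8! / (3! × 1! × 4!) = 280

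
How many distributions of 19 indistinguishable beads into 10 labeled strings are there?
C(19+10-1, 10-1) = C(28, 9) = 6906900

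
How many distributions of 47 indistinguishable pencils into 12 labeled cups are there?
C(47+12-1, 12-1) = C(58, 11) = 227692286640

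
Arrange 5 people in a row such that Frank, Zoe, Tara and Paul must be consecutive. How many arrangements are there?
Treat the 4 as one block: (5-4+1)! × 4! = 2 × 24 = 48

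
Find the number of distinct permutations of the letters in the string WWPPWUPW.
8! / (3! × 4! × 1!) = 280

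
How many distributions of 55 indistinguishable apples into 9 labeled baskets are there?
C(55+9-1, 9-1) = C(63, 8) = 3872894697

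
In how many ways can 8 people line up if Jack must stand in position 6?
Fix one position: (8-1)! = 5040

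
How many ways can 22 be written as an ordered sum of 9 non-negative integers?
C(22+9-1, 9-1) = C(30, 8) = 5852925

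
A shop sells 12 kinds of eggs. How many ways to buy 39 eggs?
C(39+12-1, 12-1) = C(50, 11) = 37353738800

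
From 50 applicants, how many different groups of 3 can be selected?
C(50,3) = 50!/(3!×47!) = 19600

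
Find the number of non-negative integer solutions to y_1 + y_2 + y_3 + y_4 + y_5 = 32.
C(32+5-1, 5-1) = C(36, 4) = 58905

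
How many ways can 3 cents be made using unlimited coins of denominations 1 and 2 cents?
Coefficient of x^3 in 1/(1-x^1) · 1/(1-x^2). Use j coins of 2 for j = 0..⌊3/2⌋ = 1, the rest in 1s: 1 + 1 = 2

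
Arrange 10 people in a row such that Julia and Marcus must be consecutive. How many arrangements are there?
Treat the 2 as one block: (10-2+1)! × 2! = 362880 × 2 = 725760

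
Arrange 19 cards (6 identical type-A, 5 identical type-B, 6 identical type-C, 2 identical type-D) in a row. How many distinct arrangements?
19! / (6! × 5! × 6! × 2!) = 977728752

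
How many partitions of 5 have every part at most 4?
Let r_j(i) = number of partitions of i into parts ≤ j, for i = 0..5. r_1(i) = 1 for all i; r_j(i) = r_{j-1}(i) + r_j(i-j). Rows j = 2..4: ≤2: 1 1 2 2 3 3; ≤3: 1 1 2 3 4 5; ≤4: 1 1 2 3 5 6. r_4(5) = 6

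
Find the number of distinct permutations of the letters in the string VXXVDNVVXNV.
11! / (3! × 2! × 5! × 1!) = 27720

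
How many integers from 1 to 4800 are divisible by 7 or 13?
⌊4800/7⌋ + ⌊4800/13⌋ - ⌊4800/91⌋ = 685 + 369 - 52 = 1002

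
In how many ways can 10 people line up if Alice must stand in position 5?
Fix one position: (10-1)! = 362880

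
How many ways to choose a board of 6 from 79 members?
C(79,6) = 79!/(6!×73!) = 277962685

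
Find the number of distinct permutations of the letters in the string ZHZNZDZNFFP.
11! / (2! × 4! × 2! × 1! × 1! × 1!) = 415800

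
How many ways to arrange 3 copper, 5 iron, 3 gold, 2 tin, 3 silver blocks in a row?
16! / (3! × 5! × 3! × 2! × 3!) = 403603200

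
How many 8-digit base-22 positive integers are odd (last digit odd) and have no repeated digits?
Last∈{1,3,5,7,9,11,13,15,17,19,21}. Last=0: 0. Last nonzero: 11×20×P(20,6) = 6139584000. Total = 6139584000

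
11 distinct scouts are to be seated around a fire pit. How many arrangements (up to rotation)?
Circular: fix one position, arrange the rest. (11-1)! = 3628800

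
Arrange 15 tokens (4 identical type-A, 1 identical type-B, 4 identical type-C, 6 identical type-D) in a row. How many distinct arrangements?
15! / (4! × 1! × 4! × 6!) = 3153150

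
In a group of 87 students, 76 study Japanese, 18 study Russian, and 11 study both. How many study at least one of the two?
|A∪B| = |A| + |B| - |A∩B| = 76 + 18 - 11 = 83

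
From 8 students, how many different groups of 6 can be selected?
C(8,6) = 8!/(6!×2!) = 28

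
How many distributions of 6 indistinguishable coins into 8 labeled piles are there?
C(6+8-1, 8-1) = C(13, 7) = 1716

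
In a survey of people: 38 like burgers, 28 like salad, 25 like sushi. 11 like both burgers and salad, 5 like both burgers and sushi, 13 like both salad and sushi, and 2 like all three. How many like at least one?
|A∪B∪C| = 38+28+25-11-5-13+2 = 64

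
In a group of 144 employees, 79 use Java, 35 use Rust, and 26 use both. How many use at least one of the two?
|A∪B| = |A| + |B| - |A∩B| = 79 + 35 - 26 = 88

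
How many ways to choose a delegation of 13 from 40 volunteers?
C(40,13) = 40!/(13!×27!) = 12033222880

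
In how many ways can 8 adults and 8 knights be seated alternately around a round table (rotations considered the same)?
Fix one of the adults: (8-1)! ways for the remaining adults, × 8! ways for the knights = 5040 × 40320 = 203212800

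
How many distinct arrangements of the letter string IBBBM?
5! / (1! × 1! × 3!) = 20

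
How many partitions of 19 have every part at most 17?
Let r_j(i) = number of partitions of i into parts ≤ j, for i = 0..19. r_1(i) = 1 for all i; r_j(i) = r_{j-1}(i) + r_j(i-j). Rows j = 2..17: ≤2: 1 1 2 2 3 3 4 4 5 5 6 6 7 7 8 8 9 9 10 10; ≤3: 1 1 2 3 4 5 7 8 10 12 14 16 19 21 24 27 30 33 37 40; ≤4: 1 1 2 3 5 6 9 11 15 18 23 27 34 39 47 54 64 72 84 94; ≤5: 1 1 2 3 5 7 10 13 18 23 30 37 47 57 70 84 101 119 141 164; ≤6: 1 1 2 3 5 7 11 14 20 26 35 44 58 71 90 110 136 163 199 235; ≤7: 1 1 2 3 5 7 11 15 21 28 38 49 65 82 105 131 164 201 248 300; ≤8: 1 1 2 3 5 7 11 15 22 29 40 52 70 89 116 146 186 230 288 352; ≤9: 1 1 2 3 5 7 11 15 22 30 41 54 73 94 123 157 201 252 318 393; ≤10: 1 1 2 3 5 7 11 15 22 30 42 55 75 97 128 164 212 267 340 423; ≤11: 1 1 2 3 5 7 11 15 22 30 42 56 76 99 131 169 219 278 355 445; ≤12: 1 1 2 3 5 7 11 15 22 30 42 56 77 100 133 172 224 285 366 460; ≤13: 1 1 2 3 5 7 11 15 22 30 42 56 77 101 134 174 227 290 373 471; ≤14: 1 1 2 3 5 7 11 15 22 30 42 56 77 101 135 175 229 293 378 478; ≤15: 1 1 2 3 5 7 11 15 22 30 42 56 77 101 135 176 230 295 381 483; ≤16: 1 1 2 3 5 7 11 15 22 30 42 56 77 101 135 176 231 296 383 486; ≤17: 1 1 2 3 5 7 11 15 22 30 42 56 77 101 135 176 231 297 384 488. r_17(19) = 488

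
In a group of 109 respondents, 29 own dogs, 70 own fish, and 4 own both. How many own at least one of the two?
|A∪B| = |A| + |B| - |A∩B| = 29 + 70 - 4 = 95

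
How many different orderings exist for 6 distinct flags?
6! = 720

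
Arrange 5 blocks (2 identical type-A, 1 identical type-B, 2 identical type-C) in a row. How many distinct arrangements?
5! / (2! × 1! × 2!) = 30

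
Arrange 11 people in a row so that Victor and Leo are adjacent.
Treat as block: (11-1)! × 2! = 3628800 × 2 = 7257600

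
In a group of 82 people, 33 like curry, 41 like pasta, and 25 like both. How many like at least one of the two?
|A∪B| = |A| + |B| - |A∩B| = 33 + 41 - 25 = 49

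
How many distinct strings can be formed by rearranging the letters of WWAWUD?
6! / (1! × 3! × 1! × 1!) = 120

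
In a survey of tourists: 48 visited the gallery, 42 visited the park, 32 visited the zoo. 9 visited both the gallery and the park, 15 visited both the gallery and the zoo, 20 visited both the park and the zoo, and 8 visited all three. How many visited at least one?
|A∪B∪C| = 48+42+32-9-15-20+8 = 86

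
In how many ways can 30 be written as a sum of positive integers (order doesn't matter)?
Pentagonal recurrence p(n) = p(n-1) + p(n-2) - p(n-5) - p(n-7) + p(n-12) + p(n-15) - ... gives p(0..29) = 1, 1, 2, 3, 5, 7, 11, 15, 22, 30, 42, 56, 77, 101, 135, 176, 231, 297, 385, 490, 627, 792, 1002, 1255, 1575, 1958, 2436, 3010, 3718, 4565. p(30) = p(29) + p(28) - p(25) - p(23) + p(18) + p(15) - p(8) - p(4) = 4565 + 3718 - 1958 - 1255 + 385 + 176 - 22 - 5 = 5604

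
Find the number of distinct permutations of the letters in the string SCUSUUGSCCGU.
12! / (3! × 4! × 3! × 2!) = 277200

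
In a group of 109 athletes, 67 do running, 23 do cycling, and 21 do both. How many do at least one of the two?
|A∪B| = |A| + |B| - |A∩B| = 67 + 23 - 21 = 69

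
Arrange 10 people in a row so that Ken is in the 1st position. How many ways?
Fix one position: (10-1)! = 362880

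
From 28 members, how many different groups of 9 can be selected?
C(28,9) = 28!/(9!×19!) = 6906900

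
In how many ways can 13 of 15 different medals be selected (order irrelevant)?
C(15,13) = 15!/(13!×2!) = 105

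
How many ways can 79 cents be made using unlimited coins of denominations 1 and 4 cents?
Coefficient of x^79 in 1/(1-x^1) · 1/(1-x^4). Use j coins of 4 for j = 0..⌊79/4⌋ = 19, the rest in 1s: 19 + 1 = 20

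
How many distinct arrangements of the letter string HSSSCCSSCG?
10! / (3! × 1! × 1! × 5!) = 5040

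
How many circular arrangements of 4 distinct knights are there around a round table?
Circular: fix one position, arrange the rest. (4-1)! = 6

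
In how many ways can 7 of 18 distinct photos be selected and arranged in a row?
P(18,7) = 18!/(18-7)! = 160392960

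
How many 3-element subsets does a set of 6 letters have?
C(6,3) = 6!/(3!×3!) = 20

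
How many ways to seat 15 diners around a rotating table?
Circular: fix one position, arrange the rest. (15-1)! = 87178291200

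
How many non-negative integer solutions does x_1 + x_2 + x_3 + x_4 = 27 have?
C(27+4-1, 4-1) = C(30, 3) = 4060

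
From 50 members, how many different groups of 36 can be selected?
C(50,36) = 50!/(36!×14!) = 937845656300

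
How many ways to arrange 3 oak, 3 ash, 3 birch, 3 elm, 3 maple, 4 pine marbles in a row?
19! / (3! × 3! × 3! × 3! × 3! × 4!) = 651819168000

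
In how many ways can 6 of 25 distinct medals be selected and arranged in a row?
P(25,6) = 25!/(25-6)! = 127512000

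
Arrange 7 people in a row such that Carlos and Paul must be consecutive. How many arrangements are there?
Treat the 2 as one block: (7-2+1)! × 2! = 720 × 2 = 1440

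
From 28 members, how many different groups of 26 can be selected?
C(28,26) = 28!/(26!×2!) = 378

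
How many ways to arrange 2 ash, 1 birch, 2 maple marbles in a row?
5! / (2! × 1! × 2!) = 30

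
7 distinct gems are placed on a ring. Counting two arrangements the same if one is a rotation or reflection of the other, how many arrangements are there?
(7-1)!/2 = 720/2 = 360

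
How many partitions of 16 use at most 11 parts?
By conjugation, equals partitions of 16 into parts ≤ 11. Let r_j(i) = number of partitions of i into parts ≤ j, for i = 0..16. r_1(i) = 1 for all i; r_j(i) = r_{j-1}(i) + r_j(i-j). Rows j = 2..11: ≤2: 1 1 2 2 3 3 4 4 5 5 6 6 7 7 8 8 9; ≤3: 1 1 2 3 4 5 7 8 10 12 14 16 19 21 24 27 30; ≤4: 1 1 2 3 5 6 9 11 15 18 23 27 34 39 47 54 64; ≤5: 1 1 2 3 5 7 10 13 18 23 30 37 47 57 70 84 101; ≤6: 1 1 2 3 5 7 11 14 20 26 35 44 58 71 90 110 136; ≤7: 1 1 2 3 5 7 11 15 21 28 38 49 65 82 105 131 164; ≤8: 1 1 2 3 5 7 11 15 22 29 40 52 70 89 116 146 186; ≤9: 1 1 2 3 5 7 11 15 22 30 41 54 73 94 123 157 201; ≤10: 1 1 2 3 5 7 11 15 22 30 42 55 75 97 128 164 212; ≤11: 1 1 2 3 5 7 11 15 22 30 42 56 76 99 131 169 219. r_11(16) = 219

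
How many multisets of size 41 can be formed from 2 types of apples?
C(41+2-1, 2-1) = C(42, 1) = 42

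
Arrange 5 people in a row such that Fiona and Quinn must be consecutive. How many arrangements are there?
Treat the 2 as one block: (5-2+1)! × 2! = 24 × 2 = 48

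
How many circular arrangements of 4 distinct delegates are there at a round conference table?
Circular: fix one position, arrange the rest. (4-1)! = 6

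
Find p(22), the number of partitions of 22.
Pentagonal recurrence p(n) = p(n-1) + p(n-2) - p(n-5) - p(n-7) + p(n-12) + p(n-15) - ... gives p(0..21) = 1, 1, 2, 3, 5, 7, 11, 15, 22, 30, 42, 56, 77, 101, 135, 176, 231, 297, 385, 490, 627, 792. p(22) = p(21) + p(20) - p(17) - p(15) + p(10) + p(7) - p(0) = 792 + 627 - 297 - 176 + 42 + 15 - 1 = 1002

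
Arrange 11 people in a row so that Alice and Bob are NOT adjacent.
Total - adjacent = 11! - (11-1)!×2 = 39916800 - 7257600 = 32659200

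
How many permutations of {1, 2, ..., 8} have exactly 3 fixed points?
Choose the 3 fixed points C(8,3) = 56, derange the rest: !5 = Σ_{j=0}^{5} (-1)^j·5!/j! = 120 - 120 + 60 - 20 + 5 - 1 = 44. Product = 56 × 44 = 2464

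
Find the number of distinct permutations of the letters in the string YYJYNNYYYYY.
11! / (1! × 8! × 2!) = 495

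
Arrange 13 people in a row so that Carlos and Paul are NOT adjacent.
Total - adjacent = 13! - (13-1)!×2 = 6227020800 - 958003200 = 5269017600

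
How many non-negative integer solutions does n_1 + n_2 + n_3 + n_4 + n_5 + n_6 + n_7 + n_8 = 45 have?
C(45+8-1, 8-1) = C(52, 7) = 133784560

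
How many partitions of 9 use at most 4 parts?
By conjugation, equals partitions of 9 into parts ≤ 4. Let r_j(i) = number of partitions of i into parts ≤ j, for i = 0..9. r_1(i) = 1 for all i; r_j(i) = r_{j-1}(i) + r_j(i-j). Rows j = 2..4: ≤2: 1 1 2 2 3 3 4 4 5 5; ≤3: 1 1 2 3 4 5 7 8 10 12; ≤4: 1 1 2 3 5 6 9 11 15 18. r_4(9) = 18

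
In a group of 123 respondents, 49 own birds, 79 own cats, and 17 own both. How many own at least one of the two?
|A∪B| = |A| + |B| - |A∩B| = 49 + 79 - 17 = 111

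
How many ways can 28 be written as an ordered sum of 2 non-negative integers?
C(28+2-1, 2-1) = C(29, 1) = 29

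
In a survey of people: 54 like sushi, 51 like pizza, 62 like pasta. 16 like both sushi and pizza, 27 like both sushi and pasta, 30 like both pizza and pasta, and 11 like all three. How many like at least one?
|A∪B∪C| = 54+51+62-16-27-30+11 = 105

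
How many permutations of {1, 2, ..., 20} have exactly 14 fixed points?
Choose the 14 fixed points C(20,14) = 38760, derange the rest: !6 = Σ_{j=0}^{6} (-1)^j·6!/j! = 720 - 720 + 360 - 120 + 30 - 6 + 1 = 265. Product = 38760 × 265 = 10271400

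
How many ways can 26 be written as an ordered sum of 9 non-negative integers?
C(26+9-1, 9-1) = C(34, 8) = 18156204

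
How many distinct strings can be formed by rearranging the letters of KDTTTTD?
7! / (4! × 2! × 1!) = 105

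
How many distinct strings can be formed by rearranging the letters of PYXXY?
5! / (2! × 2! × 1!) = 30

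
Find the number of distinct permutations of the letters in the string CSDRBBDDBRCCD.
13! / (3! × 4! × 3! × 2! × 1!) = 3603600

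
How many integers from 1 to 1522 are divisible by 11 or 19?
⌊1522/11⌋ + ⌊1522/19⌋ - ⌊1522/209⌋ = 138 + 80 - 7 = 211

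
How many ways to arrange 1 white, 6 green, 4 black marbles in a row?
11! / (1! × 6! × 4!) = 2310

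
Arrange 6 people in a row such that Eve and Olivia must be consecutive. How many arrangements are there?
Treat the 2 as one block: (6-2+1)! × 2! = 120 × 2 = 240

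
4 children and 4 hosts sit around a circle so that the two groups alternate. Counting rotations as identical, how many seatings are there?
Fix one of the children: (4-1)! ways for the remaining children, × 4! ways for the hosts = 6 × 24 = 144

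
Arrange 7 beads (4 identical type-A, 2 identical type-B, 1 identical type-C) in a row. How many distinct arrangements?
7! / (4! × 2! × 1!) = 105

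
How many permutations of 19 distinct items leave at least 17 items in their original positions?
Exactly j fixed points: C(19,j)·!(19-j); sum over j ≥ 17 (derangement numbers via !m = (m-1)·(!(m-1) + !(m-2)): !0..!2 = 1, 0, 1). Σ_{j=17}^{19} C(19,j)·!(19-j) = C(19,17)·!2 + C(19,18)·!1 + C(19,19)·!0 = 171·1 + 19·0 + 1·1 = 172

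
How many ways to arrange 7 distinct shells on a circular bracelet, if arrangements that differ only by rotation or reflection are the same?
(7-1)!/2 = 720/2 = 360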